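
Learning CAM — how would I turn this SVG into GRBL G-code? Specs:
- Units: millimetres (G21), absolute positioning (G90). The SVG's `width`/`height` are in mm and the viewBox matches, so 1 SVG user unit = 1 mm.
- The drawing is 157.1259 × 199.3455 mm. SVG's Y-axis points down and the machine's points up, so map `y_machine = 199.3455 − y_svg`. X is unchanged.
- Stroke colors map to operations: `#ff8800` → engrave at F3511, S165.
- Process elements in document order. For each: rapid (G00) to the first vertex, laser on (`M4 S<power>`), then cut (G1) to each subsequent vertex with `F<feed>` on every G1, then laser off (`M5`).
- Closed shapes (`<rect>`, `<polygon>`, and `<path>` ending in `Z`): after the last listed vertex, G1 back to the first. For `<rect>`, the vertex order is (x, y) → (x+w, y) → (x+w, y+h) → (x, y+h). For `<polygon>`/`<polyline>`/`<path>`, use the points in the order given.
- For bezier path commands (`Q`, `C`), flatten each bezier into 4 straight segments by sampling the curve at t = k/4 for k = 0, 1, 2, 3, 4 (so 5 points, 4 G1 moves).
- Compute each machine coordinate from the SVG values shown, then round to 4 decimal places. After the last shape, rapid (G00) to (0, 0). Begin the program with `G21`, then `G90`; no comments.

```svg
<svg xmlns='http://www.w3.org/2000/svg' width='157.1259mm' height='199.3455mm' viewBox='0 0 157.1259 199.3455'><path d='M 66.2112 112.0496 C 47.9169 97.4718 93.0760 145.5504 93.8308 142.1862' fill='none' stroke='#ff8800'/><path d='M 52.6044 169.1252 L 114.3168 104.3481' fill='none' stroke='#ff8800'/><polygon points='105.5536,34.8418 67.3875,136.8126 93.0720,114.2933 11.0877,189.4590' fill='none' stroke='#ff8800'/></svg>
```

viewBox `0 0 157.1259 199.3455` with mm width/height → 1 unit = 1 mm. Flip: y_m = 199.3455 − y_svg.

**Shape 1** — `<path>` cubic bezier, stroke `#ff8800` → engrave (S165, F3511). Control points (SVG): P0=(66.2112,112.0496), P1=(47.9169,97.4718), P2=(93.0760,145.5504), P3=(93.8308,142.1862); sampled at t=k/4. Machine vertices: (66.2112,87.2959) → (62.7027,88.2640) → (72.8776,76.4327) → (86.6242,62.4989) → (93.8308,57.1593). Open path.

**Shape 2** — `<path>` line segment, stroke `#ff8800` → engrave (S165, F3511). Machine vertices: (52.6044,30.2203) → (114.3168,94.9974). Open path.

**Shape 3** — `<polygon>` closed polygon, stroke `#ff8800` → engrave (S165, F3511). Machine vertices: (105.5536,164.5037) → (67.3875,62.5329) → (93.0720,85.0522) → (11.0877,9.8865) → (105.5536,164.5037). Closed: final G1 returns to the first vertex.

G21
G90
G00 X66.2112 Y87.2959
M4 S165
G1 X62.7027 Y88.2640 F3511
G1 X72.8776 Y76.4327 F3511
G1 X86.6242 Y62.4989 F3511
G1 X93.8308 Y57.1593 F3511
M5
G00 X52.6044 Y30.2203
M4 S165
G1 X114.3168 Y94.9974 F3511
M5
G00 X105.5536 Y164.5037
M4 S165
G1 X67.3875 Y62.5329 F3511
G1 X93.0720 Y85.0522 F3511
G1 X11.0877 Y9.8865 F3511
G1 X105.5536 Y164.5037 F3511
M5
G00 X0.0000 Y0.0000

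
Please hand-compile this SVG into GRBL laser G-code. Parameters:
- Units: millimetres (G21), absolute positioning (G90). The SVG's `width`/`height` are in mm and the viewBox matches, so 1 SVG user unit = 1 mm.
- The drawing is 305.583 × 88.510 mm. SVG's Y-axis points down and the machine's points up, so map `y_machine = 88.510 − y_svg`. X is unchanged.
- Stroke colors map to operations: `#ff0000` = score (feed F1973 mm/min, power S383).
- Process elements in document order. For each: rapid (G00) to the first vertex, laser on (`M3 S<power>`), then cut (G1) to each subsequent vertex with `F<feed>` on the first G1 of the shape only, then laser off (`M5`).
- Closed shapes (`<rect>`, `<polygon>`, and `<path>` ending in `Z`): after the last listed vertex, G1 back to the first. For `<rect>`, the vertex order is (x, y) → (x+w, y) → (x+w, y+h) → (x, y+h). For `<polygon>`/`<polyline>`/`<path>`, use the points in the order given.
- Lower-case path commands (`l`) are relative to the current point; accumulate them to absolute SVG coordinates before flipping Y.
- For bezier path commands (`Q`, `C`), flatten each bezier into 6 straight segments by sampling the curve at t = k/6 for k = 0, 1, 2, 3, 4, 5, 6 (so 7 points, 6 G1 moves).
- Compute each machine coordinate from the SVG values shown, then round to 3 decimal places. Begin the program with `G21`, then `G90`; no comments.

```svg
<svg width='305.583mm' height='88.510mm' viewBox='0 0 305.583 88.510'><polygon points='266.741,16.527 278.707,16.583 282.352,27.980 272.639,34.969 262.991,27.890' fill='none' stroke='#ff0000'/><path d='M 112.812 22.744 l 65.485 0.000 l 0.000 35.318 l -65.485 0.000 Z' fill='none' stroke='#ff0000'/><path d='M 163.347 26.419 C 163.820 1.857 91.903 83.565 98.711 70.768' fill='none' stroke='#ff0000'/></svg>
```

1 u = 1 mm; y_m = 88.510 − y.

[1] `<polygon>` regular polygon, #ff0000→score S383 F1973: (266.741,71.983) → (278.707,71.927) → (282.352,60.530) → (272.639,53.541) → (262.991,60.620) → (266.741,71.983) (closed)

[2] `<path>` rectangle, #ff0000→score S383 F1973: (112.812,65.766) → (178.297,65.766) → (178.297,30.448) → (112.812,30.448) → (112.812,65.766) (closed)

[3] `<path>` cubic bezier, #ff0000→score S383 F1973: (163.347,62.091) → (158.251,66.446) → (145.287,58.666) → (128.653,44.328) → (112.548,29.011) → (101.168,18.289) → (98.711,17.742)

G21
G90
G00 X266.741 Y71.983
M3 S383
G1 X278.707 Y71.927 F1973
G1 X282.352 Y60.530
G1 X272.639 Y53.541
G1 X262.991 Y60.620
G1 X266.741 Y71.983
M5
G00 X112.812 Y65.766
M3 S383
G1 X178.297 Y65.766 F1973
G1 X178.297 Y30.448
G1 X112.812 Y30.448
G1 X112.812 Y65.766
M5
G00 X163.347 Y62.091
M3 S383
G1 X158.251 Y66.446 F1973
G1 X145.287 Y58.666
G1 X128.653 Y44.328
G1 X112.548 Y29.011
G1 X101.168 Y18.289
G1 X98.711 Y17.742
M5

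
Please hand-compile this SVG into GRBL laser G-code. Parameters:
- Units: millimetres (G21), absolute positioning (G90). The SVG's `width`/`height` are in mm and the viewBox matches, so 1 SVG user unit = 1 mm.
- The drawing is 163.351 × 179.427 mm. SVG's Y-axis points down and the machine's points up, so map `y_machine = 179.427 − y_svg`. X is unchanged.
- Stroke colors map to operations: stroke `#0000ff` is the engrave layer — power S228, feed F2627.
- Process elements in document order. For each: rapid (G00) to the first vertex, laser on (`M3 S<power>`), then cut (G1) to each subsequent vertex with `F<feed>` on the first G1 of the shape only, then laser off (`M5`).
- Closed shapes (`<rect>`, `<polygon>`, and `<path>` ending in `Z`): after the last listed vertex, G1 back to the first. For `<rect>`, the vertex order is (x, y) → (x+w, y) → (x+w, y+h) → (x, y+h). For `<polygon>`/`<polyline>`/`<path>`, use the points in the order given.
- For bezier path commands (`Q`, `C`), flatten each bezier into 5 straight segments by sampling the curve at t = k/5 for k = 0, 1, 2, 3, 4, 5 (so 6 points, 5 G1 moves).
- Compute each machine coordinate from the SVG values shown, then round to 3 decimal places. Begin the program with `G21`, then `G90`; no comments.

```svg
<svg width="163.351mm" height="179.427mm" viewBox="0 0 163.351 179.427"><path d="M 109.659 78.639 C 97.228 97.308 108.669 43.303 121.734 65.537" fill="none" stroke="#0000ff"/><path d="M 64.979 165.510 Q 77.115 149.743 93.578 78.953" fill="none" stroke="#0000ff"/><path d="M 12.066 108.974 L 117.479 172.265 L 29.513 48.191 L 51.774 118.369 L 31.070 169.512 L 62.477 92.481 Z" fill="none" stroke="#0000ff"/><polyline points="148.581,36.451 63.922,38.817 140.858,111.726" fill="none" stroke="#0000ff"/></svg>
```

viewBox `0 0 163.351 179.427` with mm width/height → 1 unit = 1 mm. Flip: y_m = 179.427 − y_svg.

**Shape 1** — `<path>` cubic bezier, stroke `#0000ff` → engrave (S228, F2627). Control points (SVG): P0=(109.659,78.639), P1=(97.228,97.308), P2=(108.669,43.303), P3=(121.734,65.537); sampled at t=k/5. Machine vertices: (109.659,100.788) → (104.887,97.116) → (104.776,103.738) → (108.259,113.507) → (114.268,119.273) → (121.734,113.890). Open path.

**Shape 2** — `<path>` quadratic bezier, stroke `#0000ff` → engrave (S228, F2627). Control points (SVG): P0=(64.979,165.510), P1=(77.115,149.743), P2=(93.578,78.953); sampled at t=k/5. Machine vertices: (64.979,13.917) → (70.006,22.425) → (75.380,35.334) → (81.100,52.646) → (87.166,74.359) → (93.578,100.474). Open path.

**Shape 3** — `<path>` closed polygon, stroke `#0000ff` → engrave (S228, F2627). Machine vertices: (12.066,70.453) → (117.479,7.162) → (29.513,131.236) → (51.774,61.058) → (31.070,9.915) → (62.477,86.946) → (12.066,70.453). Closed: final G1 returns to the first vertex.

**Shape 4** — `<polyline>` open polyline, stroke `#0000ff` → engrave (S228, F2627). Machine vertices: (148.581,142.976) → (63.922,140.610) → (140.858,67.701). Open path.

G21
G90
G00 X109.659 Y100.788
M3 S228
G1 X104.887 Y97.116 F2627
G1 X104.776 Y103.738
G1 X108.259 Y113.507
G1 X114.268 Y119.273
G1 X121.734 Y113.890
M5
G00 X64.979 Y13.917
M3 S228
G1 X70.006 Y22.425 F2627
G1 X75.380 Y35.334
G1 X81.100 Y52.646
G1 X87.166 Y74.359
G1 X93.578 Y100.474
M5
G00 X12.066 Y70.453
M3 S228
G1 X117.479 Y7.162 F2627
G1 X29.513 Y131.236
G1 X51.774 Y61.058
G1 X31.070 Y9.915
G1 X62.477 Y86.946
G1 X12.066 Y70.453
M5
G00 X148.581 Y142.976
M3 S228
G1 X63.922 Y140.610 F2627
G1 X140.858 Y67.701
M5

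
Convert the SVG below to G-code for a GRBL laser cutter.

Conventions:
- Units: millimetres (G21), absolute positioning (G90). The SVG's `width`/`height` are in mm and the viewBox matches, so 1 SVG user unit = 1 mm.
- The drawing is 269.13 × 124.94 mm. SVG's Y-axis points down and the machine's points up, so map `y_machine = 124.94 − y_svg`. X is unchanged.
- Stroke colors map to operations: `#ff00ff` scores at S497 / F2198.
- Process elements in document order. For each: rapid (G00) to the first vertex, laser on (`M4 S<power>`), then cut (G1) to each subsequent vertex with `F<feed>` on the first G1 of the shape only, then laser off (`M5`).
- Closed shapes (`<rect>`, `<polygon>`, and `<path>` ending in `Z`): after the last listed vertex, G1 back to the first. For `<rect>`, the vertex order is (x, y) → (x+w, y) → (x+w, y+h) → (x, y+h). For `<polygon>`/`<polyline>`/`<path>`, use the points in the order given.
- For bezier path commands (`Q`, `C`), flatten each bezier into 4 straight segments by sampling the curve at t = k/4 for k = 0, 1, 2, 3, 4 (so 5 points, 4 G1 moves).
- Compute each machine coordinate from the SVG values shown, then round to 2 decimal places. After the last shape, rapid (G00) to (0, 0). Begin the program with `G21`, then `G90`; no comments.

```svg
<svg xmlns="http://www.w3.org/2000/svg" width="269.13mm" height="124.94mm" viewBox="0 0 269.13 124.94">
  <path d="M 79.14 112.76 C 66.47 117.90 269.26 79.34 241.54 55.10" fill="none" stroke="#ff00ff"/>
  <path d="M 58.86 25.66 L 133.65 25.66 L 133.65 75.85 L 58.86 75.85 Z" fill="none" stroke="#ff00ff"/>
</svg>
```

viewBox `0 0 269.13 124.94` with mm width/height → 1 unit = 1 mm. Flip: y_m = 124.94 − y_svg.

**Shape 1** — `<path>` cubic bezier, stroke `#ff00ff` → score (S497, F2198). Control points (SVG): P0=(79.14,112.76), P1=(66.47,117.90), P2=(269.26,79.34), P3=(241.54,55.10); sampled at t=k/4. Machine vertices: (79.14,12.18) → (103.07,15.61) → (165.98,29.99) → (226.08,49.88) → (241.54,69.84). Open path.

**Shape 2** — `<path>` rectangle, stroke `#ff00ff` → score (S497, F2198). Machine vertices: (58.86,99.28) → (133.65,99.28) → (133.65,49.09) → (58.86,49.09) → (58.86,99.28). Closed: final G1 returns to the first vertex.

G21
G90
G00 X79.14 Y12.18
M4 S497
G1 X103.07 Y15.61 F2198
G1 X165.98 Y29.99
G1 X226.08 Y49.88
G1 X241.54 Y69.84
M5
G00 X58.86 Y99.28
M4 S497
G1 X133.65 Y99.28 F2198
G1 X133.65 Y49.09
G1 X58.86 Y49.09
G1 X58.86 Y99.28
M5
G00 X0.00 Y0.00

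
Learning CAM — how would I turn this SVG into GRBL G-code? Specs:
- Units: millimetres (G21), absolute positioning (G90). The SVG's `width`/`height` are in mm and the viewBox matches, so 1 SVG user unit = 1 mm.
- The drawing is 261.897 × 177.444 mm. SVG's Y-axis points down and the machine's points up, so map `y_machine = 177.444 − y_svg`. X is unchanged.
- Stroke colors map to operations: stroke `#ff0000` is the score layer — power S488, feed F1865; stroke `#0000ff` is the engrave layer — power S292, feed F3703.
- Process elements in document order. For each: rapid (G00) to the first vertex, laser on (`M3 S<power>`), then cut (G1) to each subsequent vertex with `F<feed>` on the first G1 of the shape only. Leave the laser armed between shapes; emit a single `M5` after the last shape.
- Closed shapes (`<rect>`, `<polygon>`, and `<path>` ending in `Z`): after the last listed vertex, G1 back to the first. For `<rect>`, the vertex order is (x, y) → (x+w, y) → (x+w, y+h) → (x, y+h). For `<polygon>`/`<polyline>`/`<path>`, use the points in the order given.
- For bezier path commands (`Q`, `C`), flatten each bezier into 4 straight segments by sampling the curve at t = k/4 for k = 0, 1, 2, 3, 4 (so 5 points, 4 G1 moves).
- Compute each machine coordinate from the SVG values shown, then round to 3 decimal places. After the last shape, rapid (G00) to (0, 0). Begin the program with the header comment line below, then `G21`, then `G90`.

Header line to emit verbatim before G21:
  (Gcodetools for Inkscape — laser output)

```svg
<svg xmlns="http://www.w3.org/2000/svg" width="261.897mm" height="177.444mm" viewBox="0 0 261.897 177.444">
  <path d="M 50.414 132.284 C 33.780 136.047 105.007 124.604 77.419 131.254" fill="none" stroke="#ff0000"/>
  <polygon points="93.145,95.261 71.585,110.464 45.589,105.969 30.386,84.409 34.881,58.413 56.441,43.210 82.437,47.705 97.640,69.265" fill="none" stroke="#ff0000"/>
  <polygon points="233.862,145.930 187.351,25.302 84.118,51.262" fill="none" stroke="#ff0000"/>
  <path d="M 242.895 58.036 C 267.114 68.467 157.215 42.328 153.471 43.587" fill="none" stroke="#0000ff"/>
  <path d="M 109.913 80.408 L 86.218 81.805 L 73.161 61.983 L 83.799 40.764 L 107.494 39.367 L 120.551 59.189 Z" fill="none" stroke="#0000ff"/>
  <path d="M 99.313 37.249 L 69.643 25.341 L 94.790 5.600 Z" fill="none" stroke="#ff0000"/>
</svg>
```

viewBox `0 0 261.897 177.444` with mm width/height → 1 unit = 1 mm. Flip: y_m = 177.444 − y_svg.

**Shape 1** — `<path>` cubic bezier, stroke `#ff0000` → score (S488, F1865). Control points (SVG): P0=(50.414,132.284), P1=(33.780,136.047), P2=(105.007,124.604), P3=(77.419,131.254); sampled at t=k/4. Machine vertices: (50.414,45.160) → (51.496,44.669) → (68.024,46.758) → (82.499,48.305) → (77.419,46.190). Open path.

**Shape 2** — `<polygon>` regular polygon, stroke `#ff0000` → score (S488, F1865). Machine vertices: (93.145,82.183) → (71.585,66.980) → (45.589,71.475) → (30.386,93.035) → (34.881,119.031) → (56.441,134.234) → (82.437,129.739) → (97.640,108.179) → (93.145,82.183). Closed: final G1 returns to the first vertex.

**Shape 3** — `<polygon>` closed polygon, stroke `#ff0000` → score (S488, F1865). Machine vertices: (233.862,31.514) → (187.351,152.142) → (84.118,126.182) → (233.862,31.514). Closed: final G1 returns to the first vertex.

**Shape 4** — `<path>` cubic bezier, stroke `#0000ff` → engrave (S292, F3703). Control points (SVG): P0=(242.895,58.036), P1=(267.114,68.467), P2=(157.215,42.328), P3=(153.471,43.587); sampled at t=k/4. Machine vertices: (242.895,119.408) → (239.666,117.442) → (208.669,123.193) → (172.429,130.664) → (153.471,133.857). Open path.

**Shape 5** — `<path>` regular polygon, stroke `#0000ff` → engrave (S292, F3703). Machine vertices: (109.913,97.036) → (86.218,95.639) → (73.161,115.461) → (83.799,136.680) → (107.494,138.077) → (120.551,118.255) → (109.913,97.036). Closed: final G1 returns to the first vertex.

**Shape 6** — `<path>` regular polygon, stroke `#ff0000` → score (S488, F1865). Machine vertices: (99.313,140.195) → (69.643,152.103) → (94.790,171.844) → (99.313,140.195). Closed: final G1 returns to the first vertex.

(Gcodetools for Inkscape — laser output)
G21
G90
G00 X50.414 Y45.160
M3 S488
G1 X51.496 Y44.669 F1865
G1 X68.024 Y46.758
G1 X82.499 Y48.305
G1 X77.419 Y46.190
G00 X93.145 Y82.183
M3 S488
G1 X71.585 Y66.980 F1865
G1 X45.589 Y71.475
G1 X30.386 Y93.035
G1 X34.881 Y119.031
G1 X56.441 Y134.234
G1 X82.437 Y129.739
G1 X97.640 Y108.179
G1 X93.145 Y82.183
G00 X233.862 Y31.514
M3 S488
G1 X187.351 Y152.142 F1865
G1 X84.118 Y126.182
G1 X233.862 Y31.514
G00 X242.895 Y119.408
M3 S292
G1 X239.666 Y117.442 F3703
G1 X208.669 Y123.193
G1 X172.429 Y130.664
G1 X153.471 Y133.857
G00 X109.913 Y97.036
M3 S292
G1 X86.218 Y95.639 F3703
G1 X73.161 Y115.461
G1 X83.799 Y136.680
G1 X107.494 Y138.077
G1 X120.551 Y118.255
G1 X109.913 Y97.036
G00 X99.313 Y140.195
M3 S488
G1 X69.643 Y152.103 F1865
G1 X94.790 Y171.844
G1 X99.313 Y140.195
M5
G00 X0.000 Y0.000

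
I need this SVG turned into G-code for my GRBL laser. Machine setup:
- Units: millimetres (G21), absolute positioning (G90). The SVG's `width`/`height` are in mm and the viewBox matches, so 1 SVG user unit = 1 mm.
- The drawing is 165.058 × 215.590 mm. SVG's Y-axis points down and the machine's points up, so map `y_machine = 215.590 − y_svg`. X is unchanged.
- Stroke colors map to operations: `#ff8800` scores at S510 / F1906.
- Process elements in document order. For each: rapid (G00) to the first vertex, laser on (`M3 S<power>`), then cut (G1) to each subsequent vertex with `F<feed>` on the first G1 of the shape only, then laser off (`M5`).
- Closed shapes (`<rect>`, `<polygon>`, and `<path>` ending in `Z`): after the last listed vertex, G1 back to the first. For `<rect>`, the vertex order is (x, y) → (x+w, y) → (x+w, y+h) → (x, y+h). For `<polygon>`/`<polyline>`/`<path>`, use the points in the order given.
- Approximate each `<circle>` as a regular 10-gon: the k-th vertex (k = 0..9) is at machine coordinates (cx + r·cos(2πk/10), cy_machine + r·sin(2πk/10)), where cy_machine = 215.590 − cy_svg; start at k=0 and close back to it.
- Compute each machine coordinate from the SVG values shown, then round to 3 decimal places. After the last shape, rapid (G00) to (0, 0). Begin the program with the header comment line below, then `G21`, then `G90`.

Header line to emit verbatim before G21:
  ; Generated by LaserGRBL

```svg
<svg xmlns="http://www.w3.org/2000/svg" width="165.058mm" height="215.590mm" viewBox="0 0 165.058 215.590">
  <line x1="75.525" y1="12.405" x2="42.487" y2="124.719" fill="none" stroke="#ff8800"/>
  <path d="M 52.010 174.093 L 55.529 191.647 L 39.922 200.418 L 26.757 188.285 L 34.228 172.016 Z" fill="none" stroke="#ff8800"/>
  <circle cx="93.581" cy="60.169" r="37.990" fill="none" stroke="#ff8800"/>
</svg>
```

Since the viewBox matches the mm dimensions, user units are millimetres directly. The only transform is the Y-flip y_m = 215.590 − y_svg.

Shape 1 is a line segment drawn with `<line>`. Its stroke #ff8800 means score at S510, F1906. After flipping Y the toolpath is (75.525,203.185) → (42.487,90.871).

Shape 2 is a regular polygon drawn with `<path>`. Its stroke #ff8800 means score at S510, F1906. After flipping Y the toolpath is (52.010,41.497) → (55.529,23.943) → (39.922,15.172) → (26.757,27.305) → (34.228,43.574) → (52.010,41.497), returning to the start.

Shape 3 is a circle drawn with `<circle>`. Its stroke #ff8800 means score at S510, F1906. After flipping Y the toolpath is (131.571,155.421) → (124.316,177.751) → (105.321,191.552) → (81.841,191.552) → (62.846,177.751) → (55.591,155.421) → (62.846,133.091) → (81.841,119.290) → (105.321,119.290) → (124.316,133.091) → (131.571,155.421), returning to the start.

; Generated by LaserGRBL
G21
G90
G00 X75.525 Y203.185
M3 S510
G1 X42.487 Y90.871 F1906
M5
G00 X52.010 Y41.497
M3 S510
G1 X55.529 Y23.943 F1906
G1 X39.922 Y15.172
G1 X26.757 Y27.305
G1 X34.228 Y43.574
G1 X52.010 Y41.497
M5
G00 X131.571 Y155.421
M3 S510
G1 X124.316 Y177.751 F1906
G1 X105.321 Y191.552
G1 X81.841 Y191.552
G1 X62.846 Y177.751
G1 X55.591 Y155.421
G1 X62.846 Y133.091
G1 X81.841 Y119.290
G1 X105.321 Y119.290
G1 X124.316 Y133.091
G1 X131.571 Y155.421
M5
G00 X0.000 Y0.000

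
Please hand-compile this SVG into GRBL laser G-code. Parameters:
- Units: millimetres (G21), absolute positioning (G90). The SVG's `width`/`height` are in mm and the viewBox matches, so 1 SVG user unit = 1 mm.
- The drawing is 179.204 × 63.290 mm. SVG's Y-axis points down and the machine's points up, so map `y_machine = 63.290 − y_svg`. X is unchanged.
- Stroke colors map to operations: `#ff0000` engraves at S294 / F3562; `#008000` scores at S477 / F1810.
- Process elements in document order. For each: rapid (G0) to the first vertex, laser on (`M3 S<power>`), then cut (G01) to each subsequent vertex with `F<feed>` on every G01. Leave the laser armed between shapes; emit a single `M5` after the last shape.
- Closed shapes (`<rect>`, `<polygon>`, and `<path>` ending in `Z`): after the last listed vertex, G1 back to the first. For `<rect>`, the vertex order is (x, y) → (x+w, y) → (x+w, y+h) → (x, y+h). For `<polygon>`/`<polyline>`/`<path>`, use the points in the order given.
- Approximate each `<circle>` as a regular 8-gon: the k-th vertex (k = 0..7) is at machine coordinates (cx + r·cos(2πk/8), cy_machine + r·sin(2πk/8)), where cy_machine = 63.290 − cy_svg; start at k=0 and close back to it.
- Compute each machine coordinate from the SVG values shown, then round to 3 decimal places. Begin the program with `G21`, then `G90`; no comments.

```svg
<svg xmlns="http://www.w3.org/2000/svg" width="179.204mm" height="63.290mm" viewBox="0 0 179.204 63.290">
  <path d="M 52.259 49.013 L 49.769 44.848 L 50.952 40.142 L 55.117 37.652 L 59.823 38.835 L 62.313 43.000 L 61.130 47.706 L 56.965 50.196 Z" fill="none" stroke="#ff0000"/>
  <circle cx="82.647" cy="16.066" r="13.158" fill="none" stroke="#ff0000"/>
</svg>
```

Since the viewBox matches the mm dimensions, user units are millimetres directly. The only transform is the Y-flip y_m = 63.290 − y_svg.

Shape 1 is a regular polygon drawn with `<path>`. Its stroke #ff0000 means engrave at S294, F3562. After flipping Y the toolpath is (52.259,14.277) → (49.769,18.442) → (50.952,23.148) → (55.117,25.638) → (59.823,24.455) → (62.313,20.290) → (61.130,15.584) → (56.965,13.094) → (52.259,14.277), returning to the start.

Shape 2 is a circle drawn with `<circle>`. Its stroke #ff0000 means engrave at S294, F3562. After flipping Y the toolpath is (95.805,47.224) → (91.951,56.528) → (82.647,60.382) → (73.343,56.528) → (69.489,47.224) → (73.343,37.920) → (82.647,34.066) → (91.951,37.920) → (95.805,47.224), returning to the start.

G21
G90
G0 X52.259 Y14.277
M3 S294
G01 X49.769 Y18.442 F3562
G01 X50.952 Y23.148 F3562
G01 X55.117 Y25.638 F3562
G01 X59.823 Y24.455 F3562
G01 X62.313 Y20.290 F3562
G01 X61.130 Y15.584 F3562
G01 X56.965 Y13.094 F3562
G01 X52.259 Y14.277 F3562
G0 X95.805 Y47.224
M3 S294
G01 X91.951 Y56.528 F3562
G01 X82.647 Y60.382 F3562
G01 X73.343 Y56.528 F3562
G01 X69.489 Y47.224 F3562
G01 X73.343 Y37.920 F3562
G01 X82.647 Y34.066 F3562
G01 X91.951 Y37.920 F3562
G01 X95.805 Y47.224 F3562
M5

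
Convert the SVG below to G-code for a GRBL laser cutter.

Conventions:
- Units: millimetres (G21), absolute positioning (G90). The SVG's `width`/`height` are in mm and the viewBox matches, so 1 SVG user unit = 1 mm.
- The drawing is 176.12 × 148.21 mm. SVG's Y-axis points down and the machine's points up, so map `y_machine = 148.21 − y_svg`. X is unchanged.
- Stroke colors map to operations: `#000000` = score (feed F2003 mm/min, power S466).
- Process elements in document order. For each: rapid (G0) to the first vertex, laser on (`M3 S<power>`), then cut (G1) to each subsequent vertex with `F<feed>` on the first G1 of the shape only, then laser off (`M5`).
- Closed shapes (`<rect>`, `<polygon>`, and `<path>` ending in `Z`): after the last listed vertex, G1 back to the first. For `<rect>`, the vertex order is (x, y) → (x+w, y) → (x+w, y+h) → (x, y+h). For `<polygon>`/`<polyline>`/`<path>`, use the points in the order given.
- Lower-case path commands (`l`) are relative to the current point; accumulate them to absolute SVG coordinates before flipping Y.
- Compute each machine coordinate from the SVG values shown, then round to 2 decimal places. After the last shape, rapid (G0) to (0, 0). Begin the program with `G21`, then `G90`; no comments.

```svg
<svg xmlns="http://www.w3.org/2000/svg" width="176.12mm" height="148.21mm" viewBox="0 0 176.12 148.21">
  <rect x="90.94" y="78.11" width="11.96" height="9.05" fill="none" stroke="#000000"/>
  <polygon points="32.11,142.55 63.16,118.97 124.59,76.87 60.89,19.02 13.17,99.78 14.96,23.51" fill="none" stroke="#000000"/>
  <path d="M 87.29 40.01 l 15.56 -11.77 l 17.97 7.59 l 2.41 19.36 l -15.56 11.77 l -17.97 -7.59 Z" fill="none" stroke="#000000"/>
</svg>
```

G21
G90
G0 X90.94 Y70.10
M3 S466
G1 X102.90 Y70.10 F2003
G1 X102.90 Y61.05
G1 X90.94 Y61.05
G1 X90.94 Y70.10
M5
G0 X32.11 Y5.66
M3 S466
G1 X63.16 Y29.24 F2003
G1 X124.59 Y71.34
G1 X60.89 Y129.19
G1 X13.17 Y48.43
G1 X14.96 Y124.70
G1 X32.11 Y5.66
M5
G0 X87.29 Y108.20
M3 S466
G1 X102.85 Y119.97 F2003
G1 X120.82 Y112.38
G1 X123.23 Y93.02
G1 X107.67 Y81.25
G1 X89.70 Y88.84
G1 X87.29 Y108.20
M5
G0 X0.00 Y0.00

Since the viewBox matches the mm dimensions, user units are millimetres directly. The only transform is the Y-flip y_m = 148.21 − y_svg.

Shape 1 is a rectangle drawn with `<rect>`. Its stroke #000000 means score at S466, F2003. After flipping Y the toolpath is (90.94,70.10) → (102.90,70.10) → (102.90,61.05) → (90.94,61.05) → (90.94,70.10), returning to the start.

Shape 2 is a closed polygon drawn with `<polygon>`. Its stroke #000000 means score at S466, F2003. After flipping Y the toolpath is (32.11,5.66) → (63.16,29.24) → (124.59,71.34) → (60.89,129.19) → (13.17,48.43) → (14.96,124.70) → (32.11,5.66), returning to the start.

Shape 3 is a regular polygon drawn with `<path>`. Its stroke #000000 means score at S466, F2003. After flipping Y the toolpath is (87.29,108.20) → (102.85,119.97) → (120.82,112.38) → (123.23,93.02) → (107.67,81.25) → (89.70,88.84) → (87.29,108.20), returning to the start.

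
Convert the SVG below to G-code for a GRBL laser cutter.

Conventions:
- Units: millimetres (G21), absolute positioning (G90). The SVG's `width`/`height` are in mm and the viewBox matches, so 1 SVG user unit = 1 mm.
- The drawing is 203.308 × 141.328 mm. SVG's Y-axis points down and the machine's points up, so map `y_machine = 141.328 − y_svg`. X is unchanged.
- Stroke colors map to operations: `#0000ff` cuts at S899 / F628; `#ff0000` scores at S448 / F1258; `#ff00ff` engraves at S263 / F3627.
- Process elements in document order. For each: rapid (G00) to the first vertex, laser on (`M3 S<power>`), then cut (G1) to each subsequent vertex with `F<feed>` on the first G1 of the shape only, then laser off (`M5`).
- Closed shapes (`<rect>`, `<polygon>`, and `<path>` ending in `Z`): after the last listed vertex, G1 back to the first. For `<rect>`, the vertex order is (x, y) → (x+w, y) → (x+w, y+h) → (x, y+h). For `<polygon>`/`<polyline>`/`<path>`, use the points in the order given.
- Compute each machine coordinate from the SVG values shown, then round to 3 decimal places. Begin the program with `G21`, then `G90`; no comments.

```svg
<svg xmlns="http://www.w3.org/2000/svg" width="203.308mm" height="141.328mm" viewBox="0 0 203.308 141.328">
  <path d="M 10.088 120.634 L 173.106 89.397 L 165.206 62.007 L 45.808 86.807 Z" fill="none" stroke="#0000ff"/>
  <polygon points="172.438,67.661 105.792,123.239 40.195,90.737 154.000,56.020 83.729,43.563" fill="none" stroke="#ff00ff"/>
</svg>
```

viewBox `0 0 203.308 141.328` with mm width/height → 1 unit = 1 mm. Flip: y_m = 141.328 − y_svg.

**Shape 1** — `<path>` closed polygon, stroke `#0000ff` → cut (S899, F628). Machine vertices: (10.088,20.694) → (173.106,51.931) → (165.206,79.321) → (45.808,54.521) → (10.088,20.694). Closed: final G1 returns to the first vertex.

**Shape 2** — `<polygon>` closed polygon, stroke `#ff00ff` → engrave (S263, F3627). Machine vertices: (172.438,73.667) → (105.792,18.089) → (40.195,50.591) → (154.000,85.308) → (83.729,97.765) → (172.438,73.667). Closed: final G1 returns to the first vertex.

G21
G90
G00 X10.088 Y20.694
M3 S899
G1 X173.106 Y51.931 F628
G1 X165.206 Y79.321
G1 X45.808 Y54.521
G1 X10.088 Y20.694
M5
G00 X172.438 Y73.667
M3 S263
G1 X105.792 Y18.089 F3627
G1 X40.195 Y50.591
G1 X154.000 Y85.308
G1 X83.729 Y97.765
G1 X172.438 Y73.667
M5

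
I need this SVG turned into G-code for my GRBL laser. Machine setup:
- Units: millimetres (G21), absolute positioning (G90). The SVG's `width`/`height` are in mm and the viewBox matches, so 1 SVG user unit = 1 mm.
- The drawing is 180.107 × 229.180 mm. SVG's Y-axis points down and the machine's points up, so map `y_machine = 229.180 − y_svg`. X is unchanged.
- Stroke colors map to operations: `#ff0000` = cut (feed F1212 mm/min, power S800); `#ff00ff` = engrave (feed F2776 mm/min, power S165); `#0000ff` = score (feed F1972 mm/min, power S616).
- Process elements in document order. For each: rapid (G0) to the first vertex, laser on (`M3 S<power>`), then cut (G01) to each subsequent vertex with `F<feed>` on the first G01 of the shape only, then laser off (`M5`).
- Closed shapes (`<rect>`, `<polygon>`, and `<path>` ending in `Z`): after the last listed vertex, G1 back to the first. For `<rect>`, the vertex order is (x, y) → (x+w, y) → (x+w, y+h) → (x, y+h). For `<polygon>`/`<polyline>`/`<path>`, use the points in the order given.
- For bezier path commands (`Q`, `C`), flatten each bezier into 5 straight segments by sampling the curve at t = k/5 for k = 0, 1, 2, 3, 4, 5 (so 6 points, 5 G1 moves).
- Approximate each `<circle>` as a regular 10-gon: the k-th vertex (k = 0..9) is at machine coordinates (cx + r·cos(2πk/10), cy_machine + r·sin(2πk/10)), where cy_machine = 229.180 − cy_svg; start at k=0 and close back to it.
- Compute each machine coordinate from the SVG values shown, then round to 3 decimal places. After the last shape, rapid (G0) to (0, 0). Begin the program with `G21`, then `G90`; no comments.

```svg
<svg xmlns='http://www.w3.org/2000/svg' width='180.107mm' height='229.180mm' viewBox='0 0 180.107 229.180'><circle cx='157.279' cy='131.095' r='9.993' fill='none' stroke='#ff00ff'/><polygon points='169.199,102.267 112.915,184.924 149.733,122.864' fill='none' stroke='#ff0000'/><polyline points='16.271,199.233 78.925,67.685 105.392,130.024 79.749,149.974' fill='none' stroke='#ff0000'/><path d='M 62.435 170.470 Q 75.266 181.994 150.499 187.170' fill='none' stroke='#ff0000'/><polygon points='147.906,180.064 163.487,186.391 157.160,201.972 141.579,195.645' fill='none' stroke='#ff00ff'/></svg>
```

G21
G90
G0 X167.272 Y98.085
M3 S165
G01 X165.364 Y103.959 F2776
G01 X160.367 Y107.589
G01 X154.191 Y107.589
G01 X149.194 Y103.959
G01 X147.286 Y98.085
G01 X149.194 Y92.211
G01 X154.191 Y88.581
G01 X160.367 Y88.581
G01 X165.364 Y92.211
G01 X167.272 Y98.085
M5
G0 X169.199 Y126.913
M3 S800
G01 X112.915 Y44.256 F1212
G01 X149.733 Y106.316
G01 X169.199 Y126.913
M5
G0 X16.271 Y29.947
M3 S800
G01 X78.925 Y161.495 F1212
G01 X105.392 Y99.156
G01 X79.749 Y79.206
M5
G0 X62.435 Y58.710
M3 S800
G01 X70.063 Y54.354 F1212
G01 X82.684 Y50.506
G01 X100.297 Y47.166
G01 X122.902 Y44.334
G01 X150.499 Y42.010
M5
G0 X147.906 Y49.116
M3 S165
G01 X163.487 Y42.789 F2776
G01 X157.160 Y27.208
G01 X141.579 Y33.535
G01 X147.906 Y49.116
M5
G0 X0.000 Y0.000

viewBox `0 0 180.107 229.180` with mm width/height → 1 unit = 1 mm. Flip: y_m = 229.180 − y_svg.

**Shape 1** — `<circle>` circle, stroke `#ff00ff` → engrave (S165, F2776). Machine vertices: (167.272,98.085) → (165.364,103.959) → (160.367,107.589) → (154.191,107.589) → (149.194,103.959) → (147.286,98.085) → (149.194,92.211) → (154.191,88.581) → (160.367,88.581) → (165.364,92.211) → (167.272,98.085). Closed: final G1 returns to the first vertex.

**Shape 2** — `<polygon>` closed polygon, stroke `#ff0000` → cut (S800, F1212). Machine vertices: (169.199,126.913) → (112.915,44.256) → (149.733,106.316) → (169.199,126.913). Closed: final G1 returns to the first vertex.

**Shape 3** — `<polyline>` open polyline, stroke `#ff0000` → cut (S800, F1212). Machine vertices: (16.271,29.947) → (78.925,161.495) → (105.392,99.156) → (79.749,79.206). Open path.

**Shape 4** — `<path>` quadratic bezier, stroke `#ff0000` → cut (S800, F1212). Control points (SVG): P0=(62.435,170.470), P1=(75.266,181.994), P2=(150.499,187.170); sampled at t=k/5. Machine vertices: (62.435,58.710) → (70.063,54.354) → (82.684,50.506) → (100.297,47.166) → (122.902,44.334) → (150.499,42.010). Open path.

**Shape 5** — `<polygon>` regular polygon, stroke `#ff00ff` → engrave (S165, F2776). Machine vertices: (147.906,49.116) → (163.487,42.789) → (157.160,27.208) → (141.579,33.535) → (147.906,49.116). Closed: final G1 returns to the first vertex.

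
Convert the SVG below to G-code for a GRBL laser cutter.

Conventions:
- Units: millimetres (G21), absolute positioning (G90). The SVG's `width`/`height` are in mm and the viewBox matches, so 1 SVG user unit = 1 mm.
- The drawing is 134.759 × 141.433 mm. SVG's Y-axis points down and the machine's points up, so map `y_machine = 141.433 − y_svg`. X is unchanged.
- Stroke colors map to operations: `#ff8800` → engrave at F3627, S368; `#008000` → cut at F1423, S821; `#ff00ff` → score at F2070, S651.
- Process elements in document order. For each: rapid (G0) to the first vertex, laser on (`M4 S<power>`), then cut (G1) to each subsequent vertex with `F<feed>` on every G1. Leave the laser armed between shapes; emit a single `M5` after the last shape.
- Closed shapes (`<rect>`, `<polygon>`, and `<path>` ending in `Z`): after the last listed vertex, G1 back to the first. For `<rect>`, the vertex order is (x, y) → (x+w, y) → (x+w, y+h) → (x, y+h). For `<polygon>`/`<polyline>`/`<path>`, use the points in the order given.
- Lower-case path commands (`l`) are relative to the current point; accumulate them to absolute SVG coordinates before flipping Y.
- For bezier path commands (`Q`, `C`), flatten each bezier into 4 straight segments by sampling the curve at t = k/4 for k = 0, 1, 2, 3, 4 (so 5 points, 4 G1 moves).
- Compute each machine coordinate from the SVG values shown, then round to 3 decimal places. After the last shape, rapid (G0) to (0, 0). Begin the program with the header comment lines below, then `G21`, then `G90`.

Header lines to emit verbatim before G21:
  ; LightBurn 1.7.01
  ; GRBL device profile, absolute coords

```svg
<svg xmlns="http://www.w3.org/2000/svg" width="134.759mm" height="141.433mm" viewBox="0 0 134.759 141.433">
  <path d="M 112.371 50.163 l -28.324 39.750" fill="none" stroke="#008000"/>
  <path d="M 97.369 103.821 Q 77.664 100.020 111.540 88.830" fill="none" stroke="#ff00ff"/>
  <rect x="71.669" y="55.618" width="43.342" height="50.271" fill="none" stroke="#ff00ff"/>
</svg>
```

; LightBurn 1.7.01
; GRBL device profile, absolute coords
G21
G90
G0 X112.371 Y91.270
M4 S821
G1 X84.047 Y51.520 F1423
G0 X97.369 Y37.612
M4 S651
G1 X90.865 Y39.974 F2070
G1 X91.059 Y43.260 F2070
G1 X97.951 Y47.470 F2070
G1 X111.540 Y52.603 F2070
G0 X71.669 Y85.815
M4 S651
G1 X115.011 Y85.815 F2070
G1 X115.011 Y35.544 F2070
G1 X71.669 Y35.544 F2070
G1 X71.669 Y85.815 F2070
M5
G0 X0.000 Y0.000

viewBox `0 0 134.759 141.433` with mm width/height → 1 unit = 1 mm. Flip: y_m = 141.433 − y_svg.

**Shape 1** — `<path>` line segment, stroke `#008000` → cut (S821, F1423). Machine vertices: (112.371,91.270) → (84.047,51.520). Open path.

**Shape 2** — `<path>` quadratic bezier, stroke `#ff00ff` → score (S651, F2070). Control points (SVG): P0=(97.369,103.821), P1=(77.664,100.020), P2=(111.540,88.830); sampled at t=k/4. Machine vertices: (97.369,37.612) → (90.865,39.974) → (91.059,43.260) → (97.951,47.470) → (111.540,52.603). Open path.

**Shape 3** — `<rect>` rectangle, stroke `#ff00ff` → score (S651, F2070). Machine vertices: (71.669,85.815) → (115.011,85.815) → (115.011,35.544) → (71.669,35.544) → (71.669,85.815). Closed: final G1 returns to the first vertex.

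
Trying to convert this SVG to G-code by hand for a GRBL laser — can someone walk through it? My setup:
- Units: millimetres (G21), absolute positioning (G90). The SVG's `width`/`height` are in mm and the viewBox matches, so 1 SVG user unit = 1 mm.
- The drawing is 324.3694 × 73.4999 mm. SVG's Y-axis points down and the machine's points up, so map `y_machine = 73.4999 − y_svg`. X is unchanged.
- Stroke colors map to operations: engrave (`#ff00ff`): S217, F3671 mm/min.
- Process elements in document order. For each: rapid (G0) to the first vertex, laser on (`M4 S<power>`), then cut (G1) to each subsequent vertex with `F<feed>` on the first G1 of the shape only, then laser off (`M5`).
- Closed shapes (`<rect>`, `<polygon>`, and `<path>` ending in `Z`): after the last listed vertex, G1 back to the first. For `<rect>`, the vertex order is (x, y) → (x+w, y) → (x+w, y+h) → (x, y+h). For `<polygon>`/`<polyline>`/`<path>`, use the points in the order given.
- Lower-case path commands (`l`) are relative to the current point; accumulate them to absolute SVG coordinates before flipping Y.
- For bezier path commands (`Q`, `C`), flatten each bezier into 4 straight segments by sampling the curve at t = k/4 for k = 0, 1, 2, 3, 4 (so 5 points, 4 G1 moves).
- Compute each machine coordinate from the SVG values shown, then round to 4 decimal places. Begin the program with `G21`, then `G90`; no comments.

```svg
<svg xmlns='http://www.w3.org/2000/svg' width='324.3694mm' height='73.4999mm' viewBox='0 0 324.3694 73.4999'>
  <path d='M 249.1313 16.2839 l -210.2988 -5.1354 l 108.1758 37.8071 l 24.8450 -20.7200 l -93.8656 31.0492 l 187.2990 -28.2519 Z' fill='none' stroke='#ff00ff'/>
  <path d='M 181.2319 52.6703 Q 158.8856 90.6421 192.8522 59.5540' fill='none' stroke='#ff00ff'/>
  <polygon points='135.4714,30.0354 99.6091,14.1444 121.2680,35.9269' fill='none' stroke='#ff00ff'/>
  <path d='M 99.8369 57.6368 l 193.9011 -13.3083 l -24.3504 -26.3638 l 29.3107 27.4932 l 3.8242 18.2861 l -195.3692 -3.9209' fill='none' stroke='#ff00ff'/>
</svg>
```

G21
G90
G0 X249.1313 Y57.2160
M4 S217
G1 X38.8325 Y62.3514 F3671
G1 X147.0083 Y24.5443
G1 X171.8533 Y45.2643
G1 X77.9877 Y14.2151
G1 X265.2867 Y42.4670
G1 X249.1313 Y57.2160
M5
G0 X181.2319 Y20.8296
M4 S217
G1 X173.5783 Y6.1599 F3671
G1 X172.9638 Y0.1228
G1 X179.3885 Y2.7181
G1 X192.8522 Y13.9459
M5
G0 X135.4714 Y43.4645
M4 S217
G1 X99.6091 Y59.3555 F3671
G1 X121.2680 Y37.5730
G1 X135.4714 Y43.4645
M5
G0 X99.8369 Y15.8631
M4 S217
G1 X293.7380 Y29.1714 F3671
G1 X269.3876 Y55.5352
G1 X298.6983 Y28.0420
G1 X302.5225 Y9.7559
G1 X107.1533 Y13.6768
M5

1 u = 1 mm; y_m = 73.4999 − y.

[1] `<path>` closed polygon, #ff00ff→engrave S217 F3671: (249.1313,57.2160) → (38.8325,62.3514) → (147.0083,24.5443) → (171.8533,45.2643) → (77.9877,14.2151) → (265.2867,42.4670) → (249.1313,57.2160) (closed)

[2] `<path>` quadratic bezier, #ff00ff→engrave S217 F3671: (181.2319,20.8296) → (173.5783,6.1599) → (172.9638,0.1228) → (179.3885,2.7181) → (192.8522,13.9459)

[3] `<polygon>` closed polygon, #ff00ff→engrave S217 F3671: (135.4714,43.4645) → (99.6091,59.3555) → (121.2680,37.5730) → (135.4714,43.4645) (closed)

[4] `<path>` open polyline, #ff00ff→engrave S217 F3671: (99.8369,15.8631) → (293.7380,29.1714) → (269.3876,55.5352) → (298.6983,28.0420) → (302.5225,9.7559) → (107.1533,13.6768)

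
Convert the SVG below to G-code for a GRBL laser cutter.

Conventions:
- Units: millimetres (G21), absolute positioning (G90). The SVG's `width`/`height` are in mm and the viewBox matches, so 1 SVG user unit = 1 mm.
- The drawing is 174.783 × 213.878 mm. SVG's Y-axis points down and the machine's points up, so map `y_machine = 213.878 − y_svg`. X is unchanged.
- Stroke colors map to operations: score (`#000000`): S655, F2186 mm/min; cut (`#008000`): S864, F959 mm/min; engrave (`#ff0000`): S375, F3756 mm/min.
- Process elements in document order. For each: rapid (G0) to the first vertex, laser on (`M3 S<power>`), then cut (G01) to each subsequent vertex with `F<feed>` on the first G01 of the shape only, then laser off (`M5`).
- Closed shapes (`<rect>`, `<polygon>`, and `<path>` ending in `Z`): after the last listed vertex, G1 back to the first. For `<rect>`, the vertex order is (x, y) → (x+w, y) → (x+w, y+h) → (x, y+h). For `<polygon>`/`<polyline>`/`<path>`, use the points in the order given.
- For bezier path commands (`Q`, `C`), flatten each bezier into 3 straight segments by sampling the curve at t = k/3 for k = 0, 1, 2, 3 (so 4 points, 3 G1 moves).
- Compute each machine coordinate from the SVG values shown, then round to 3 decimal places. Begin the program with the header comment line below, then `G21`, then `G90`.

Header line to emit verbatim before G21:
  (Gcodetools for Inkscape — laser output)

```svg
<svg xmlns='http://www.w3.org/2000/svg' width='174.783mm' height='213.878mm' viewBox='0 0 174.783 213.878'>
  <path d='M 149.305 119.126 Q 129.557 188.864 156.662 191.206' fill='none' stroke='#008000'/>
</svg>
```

Since the viewBox matches the mm dimensions, user units are millimetres directly. The only transform is the Y-flip y_m = 213.878 − y_svg.

Shape 1 is a quadratic bezier drawn with `<path>`. Its stroke #008000 means cut at S864, F959. After flipping Y the toolpath is (149.305,94.752) → (141.346,55.748) → (143.798,31.722) → (156.662,22.672).

(Gcodetools for Inkscape — laser output)
G21
G90
G0 X149.305 Y94.752
M3 S864
G01 X141.346 Y55.748 F959
G01 X143.798 Y31.722
G01 X156.662 Y22.672
M5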